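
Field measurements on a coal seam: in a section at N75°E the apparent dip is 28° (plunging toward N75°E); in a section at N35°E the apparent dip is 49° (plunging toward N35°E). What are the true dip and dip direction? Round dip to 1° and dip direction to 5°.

Each apparent-dip line lies in the plane. As unit vectors (x east, y north, z up), v₁ plunges 28°→N75°E and v₂ plunges 49°→N35°E.
The plane normal is n = v₁ × v₂ ∝ (0.080, 0.467, 0.372).
tan δ = √(n_x²+n_y²)/n_z = 0.474/0.372, so δ = 51.8°.
Dip direction = atan2(0.080, 0.467) = 10° (azimuth of n's horizontal projection).

true dip 52°, dip direction 010°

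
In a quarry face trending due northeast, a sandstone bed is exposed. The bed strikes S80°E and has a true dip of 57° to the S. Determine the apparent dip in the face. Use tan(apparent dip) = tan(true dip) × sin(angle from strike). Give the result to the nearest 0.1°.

51.6°

The section lies 55° from the strike.
tan α = tan 57° × sin 55° = 1.5399 × 0.8192 = 1.2614
α = arctan(1.2614) = 51.59°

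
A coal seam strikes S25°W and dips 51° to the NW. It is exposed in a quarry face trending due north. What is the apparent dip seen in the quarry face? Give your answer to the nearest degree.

28°

Angle between strike (S25°W) and section (due north): β = 25°.
tan α = tan 51° × sin 25° = 1.2349 × 0.4226 = 0.5219
α = arctan(0.5219) = 27.56°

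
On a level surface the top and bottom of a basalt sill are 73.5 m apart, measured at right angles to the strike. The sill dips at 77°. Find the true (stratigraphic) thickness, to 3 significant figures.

True thickness t = w · sin(dip) = 73.5 × sin 77°
t = 73.5 × 0.9744 = 71.616 m

71.6 m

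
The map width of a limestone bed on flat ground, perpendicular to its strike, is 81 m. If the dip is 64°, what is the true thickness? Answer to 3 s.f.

True thickness t = w · sin(dip) = 81 × sin 64°
t = 81 × 0.8988 = 72.802 m

72.8 m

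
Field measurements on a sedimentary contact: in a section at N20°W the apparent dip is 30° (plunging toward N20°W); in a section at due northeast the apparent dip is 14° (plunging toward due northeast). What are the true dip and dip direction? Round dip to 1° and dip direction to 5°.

The two traces are lines in the plane: v₁ = (sin 340°·cos 30°, cos 340°·cos 30°, −sin 30°), v₂ = (sin 45°·cos 14°, cos 45°·cos 14°, −sin 14°).
Cross product v₁ × v₂ gives the pole to the plane: n ∝ (-0.146, 0.415, 0.762).
Dip δ = arctan(|n_h|/n_z) = arctan(0.440/0.762) = 30.0°.
Dip direction = azimuth of (n_x, n_y) = atan2(-0.146, 0.415) = 341°.

true dip 30°, dip direction 340°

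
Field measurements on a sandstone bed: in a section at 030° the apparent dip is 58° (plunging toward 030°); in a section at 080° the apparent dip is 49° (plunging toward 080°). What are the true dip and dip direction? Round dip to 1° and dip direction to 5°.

The two traces are lines in the plane: v₁ = (sin 30°·cos 58°, cos 30°·cos 58°, −sin 58°), v₂ = (sin 80°·cos 49°, cos 80°·cos 49°, −sin 49°).
The plane normal is n = v₁ × v₂ ∝ (0.250, 0.348, 0.266).
Dip δ = arctan(|n_h|/n_z) = arctan(0.428/0.266) = 58.1°.
Dip direction = atan2(0.250, 0.348) = 36° (azimuth of n's horizontal projection).

true dip 58°, dip direction 035°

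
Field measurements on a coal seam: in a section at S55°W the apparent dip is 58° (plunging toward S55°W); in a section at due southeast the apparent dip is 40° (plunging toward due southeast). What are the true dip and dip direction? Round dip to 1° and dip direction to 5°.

Represent each trace as a vector plunging at its apparent dip toward its trend (east-north-up frame): v₁ = (-0.434, -0.304, -0.848), v₂ = (0.542, -0.542, -0.643).
n = v₁ × v₂ = (-0.264, -0.738, 0.400) (taken with n_z > 0).
Dip δ = arctan(|n_h|/n_z) = arctan(0.784/0.400) = 63.0°.
Dip direction = azimuth of (n_x, n_y) = atan2(-0.264, -0.738) = 200°.

true dip 63°, dip direction 200°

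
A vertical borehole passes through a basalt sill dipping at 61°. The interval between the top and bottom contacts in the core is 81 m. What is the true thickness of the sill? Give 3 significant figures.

39.3 m

True thickness t = h · cos(dip) = 81 × cos 61°
t = 81 × 0.4848 = 39.270 m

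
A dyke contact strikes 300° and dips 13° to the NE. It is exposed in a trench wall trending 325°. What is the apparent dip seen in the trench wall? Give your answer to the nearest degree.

The strike is 300° and the section trends 325°; the acute angle between them is β = 25°.
tan(apparent dip) = tan 13° · sin 25° = 0.0976
α = arctan(0.0976) = 5.57°

6°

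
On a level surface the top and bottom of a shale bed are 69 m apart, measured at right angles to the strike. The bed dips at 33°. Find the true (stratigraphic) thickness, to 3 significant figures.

37.6 m

True thickness t = w · sin(dip) = 69 × sin 33°
t = 69 × 0.5446 = 37.580 m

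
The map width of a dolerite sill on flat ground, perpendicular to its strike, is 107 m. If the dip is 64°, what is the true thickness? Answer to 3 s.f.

True thickness t = w · sin(dip) = 107 × sin 64°
t = 107 × 0.8988 = 96.171 m

96.2 m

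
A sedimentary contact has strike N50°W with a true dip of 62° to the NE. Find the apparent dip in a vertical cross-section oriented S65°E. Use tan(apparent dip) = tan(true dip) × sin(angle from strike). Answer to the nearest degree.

The strike is N50°W and the section trends S65°E; the acute angle between them is β = 15°.
tan(apparent dip) = tan 62° · sin 15° = 0.4868
α = arctan(0.4868) = 25.96°

26°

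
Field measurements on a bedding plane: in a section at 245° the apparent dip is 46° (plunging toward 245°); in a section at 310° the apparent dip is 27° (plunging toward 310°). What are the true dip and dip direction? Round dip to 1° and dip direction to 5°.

true dip 46°, dip direction 250°

The two traces are lines in the plane: v₁ = (sin 245°·cos 46°, cos 245°·cos 46°, −sin 46°), v₂ = (sin 310°·cos 27°, cos 310°·cos 27°, −sin 27°).
n = v₁ × v₂ = (-0.545, -0.205, 0.561) (taken with n_z > 0).
tan δ = √(n_x²+n_y²)/n_z = 0.583/0.561, so δ = 46.1°.
Dip direction = atan2(-0.545, -0.205) = 249° (azimuth of n's horizontal projection).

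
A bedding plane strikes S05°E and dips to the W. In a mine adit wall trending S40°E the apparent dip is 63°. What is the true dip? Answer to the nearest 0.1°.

β = acute angle between strike S05°E and section S40°E = 35°.
tan(true dip) = tan 63° / sin 35° = 3.4217
true dip = arctan 3.4217 = 73.71°

73.7°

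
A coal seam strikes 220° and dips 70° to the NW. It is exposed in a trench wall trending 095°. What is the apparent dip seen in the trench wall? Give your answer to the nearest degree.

The strike is 220° and the section trends 095°; the acute angle between them is β = 55°.
tan α = tan 70° × sin 55° = 2.7475 × 0.8192 = 2.2506
α = arctan(2.2506) = 66.04°

66°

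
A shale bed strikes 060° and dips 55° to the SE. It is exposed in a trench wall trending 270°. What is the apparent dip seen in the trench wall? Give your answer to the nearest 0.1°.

35.5°

The strike is 060° and the section trends 270°; the acute angle between them is β = 30°.
tan α = tan 55° × sin 30° = 1.4281 × 0.5000 = 0.7141
α = arctan(0.7141) = 35.53°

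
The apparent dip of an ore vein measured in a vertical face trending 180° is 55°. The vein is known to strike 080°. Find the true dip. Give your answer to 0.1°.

55.4°

β = acute angle between strike 080° and section 180° = 80°.
tan δ = tan α / sin β = tan 55° / sin 80° = 1.4281 / 0.9848 = 1.4502
true dip = arctan 1.4502 = 55.41°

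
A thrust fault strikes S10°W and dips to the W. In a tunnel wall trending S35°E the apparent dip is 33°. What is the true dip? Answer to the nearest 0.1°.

β = acute angle between strike S10°W and section S35°E = 45°.
tan δ = tan α / sin β = tan 33° / sin 45° = 0.6494 / 0.7071 = 0.9184
true dip = arctan 0.9184 = 42.56°

42.6°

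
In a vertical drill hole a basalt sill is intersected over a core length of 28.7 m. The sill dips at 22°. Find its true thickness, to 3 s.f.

26.6 m

True thickness t = h · cos(dip) = 28.7 × cos 22°
t = 28.7 × 0.9272 = 26.610 m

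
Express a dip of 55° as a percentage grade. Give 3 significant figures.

grade % = 100 × tan 55° = 100 × 1.4281

143%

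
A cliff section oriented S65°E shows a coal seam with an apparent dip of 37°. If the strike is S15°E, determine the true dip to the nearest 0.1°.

44.5°

β = acute angle between strike S15°E and section S65°E = 50°.
tan(true dip) = tan 37° / sin 50° = 0.9837
true dip = arctan 0.9837 = 44.53°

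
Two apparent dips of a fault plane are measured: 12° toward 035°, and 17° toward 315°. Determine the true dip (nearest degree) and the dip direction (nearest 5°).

true dip 19°, dip direction 345°

The two traces are lines in the plane: v₁ = (sin 35°·cos 12°, cos 35°·cos 12°, −sin 12°), v₂ = (sin 315°·cos 17°, cos 315°·cos 17°, −sin 17°).
n = v₁ × v₂ = (-0.094, 0.305, 0.921) (taken with n_z > 0).
tan δ = √(n_x²+n_y²)/n_z = 0.319/0.921, so δ = 19.1°.
Dip direction = atan2(-0.094, 0.305) = 343° (azimuth of n's horizontal projection).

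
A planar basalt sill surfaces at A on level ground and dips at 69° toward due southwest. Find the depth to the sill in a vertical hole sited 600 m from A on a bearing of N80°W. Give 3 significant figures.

897 m

The hole lies 55° from the dip direction, so the down-dip offset is 600 × cos 55° = 344.15 m.
Depth = down-dip offset × tan(dip) = 344.15 × tan 69° = 344.15 × 2.6051
Depth = 896.53 m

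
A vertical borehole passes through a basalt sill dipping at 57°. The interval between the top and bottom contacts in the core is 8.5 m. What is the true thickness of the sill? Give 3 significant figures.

4.63 m

True thickness t = h · cos(dip) = 8.5 × cos 57°
t = 8.5 × 0.5446 = 4.629 m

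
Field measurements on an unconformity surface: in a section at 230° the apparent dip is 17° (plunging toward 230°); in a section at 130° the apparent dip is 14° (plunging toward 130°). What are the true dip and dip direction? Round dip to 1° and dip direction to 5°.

true dip 23°, dip direction 185°

The two traces are lines in the plane: v₁ = (sin 230°·cos 17°, cos 230°·cos 17°, −sin 17°), v₂ = (sin 130°·cos 14°, cos 130°·cos 14°, −sin 14°).
n = v₁ × v₂ = (-0.034, -0.395, 0.914) (taken with n_z > 0).
tan δ = √(n_x²+n_y²)/n_z = 0.396/0.914, so δ = 23.4°.
Dip direction = atan2(-0.034, -0.395) = 185° (azimuth of n's horizontal projection).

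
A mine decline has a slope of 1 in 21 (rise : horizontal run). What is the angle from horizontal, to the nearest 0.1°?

2.7°

tan θ = 1/21 = 0.0476
θ = arctan(0.0476) = 2.73°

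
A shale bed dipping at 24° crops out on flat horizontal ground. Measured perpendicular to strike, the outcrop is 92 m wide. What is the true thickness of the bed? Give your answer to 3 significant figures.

True thickness t = w · sin(dip) = 92 × sin 24°
t = 92 × 0.4067 = 37.420 m

37.4 m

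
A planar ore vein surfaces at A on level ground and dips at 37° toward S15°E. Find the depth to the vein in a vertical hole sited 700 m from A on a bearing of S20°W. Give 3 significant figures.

The hole lies 35° from the dip direction, so the down-dip offset is 700 × cos 35° = 573.41 m.
Depth = down-dip offset × tan(dip) = 573.41 × tan 37° = 573.41 × 0.7536
Depth = 432.09 m

432 m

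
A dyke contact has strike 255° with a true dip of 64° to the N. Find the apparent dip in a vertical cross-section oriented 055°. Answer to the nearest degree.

Angle between strike (255°) and section (055°): β = 20°.
tan(apparent dip) = tan 64° · sin 20° = 0.7012
α = arctan(0.7012) = 35.04°

35°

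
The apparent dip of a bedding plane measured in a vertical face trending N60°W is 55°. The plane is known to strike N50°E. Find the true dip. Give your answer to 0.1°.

β = acute angle between strike N50°E and section N60°W = 70°.
tan δ = tan α / sin β = tan 55° / sin 70° = 1.4281 / 0.9397 = 1.5198
true dip = arctan 1.5198 = 56.66°

56.7°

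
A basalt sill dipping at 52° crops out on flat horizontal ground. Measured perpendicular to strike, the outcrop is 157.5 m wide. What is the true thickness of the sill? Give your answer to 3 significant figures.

124 m

True thickness t = w · sin(dip) = 157.5 × sin 52°
t = 157.5 × 0.7880 = 124.112 m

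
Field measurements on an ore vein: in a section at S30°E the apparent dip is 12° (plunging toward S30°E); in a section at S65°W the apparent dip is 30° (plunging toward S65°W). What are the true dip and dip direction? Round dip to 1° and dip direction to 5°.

Represent each trace as a vector plunging at its apparent dip toward its trend (east-north-up frame): v₁ = (0.489, -0.847, -0.208), v₂ = (-0.785, -0.366, -0.500).
Cross product v₁ × v₂ gives the pole to the plane: n ∝ (-0.347, -0.408, 0.844).
tan δ = √(n_x²+n_y²)/n_z = 0.536/0.844, so δ = 32.4°.
Dip direction = azimuth of (n_x, n_y) = atan2(-0.347, -0.408) = 220°.

true dip 32°, dip direction 220°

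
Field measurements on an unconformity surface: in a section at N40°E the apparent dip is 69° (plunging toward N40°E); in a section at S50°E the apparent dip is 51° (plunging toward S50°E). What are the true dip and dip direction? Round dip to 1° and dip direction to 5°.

Each apparent-dip line lies in the plane. As unit vectors (x east, y north, z up), v₁ plunges 69°→N40°E and v₂ plunges 51°→S50°E.
n = v₁ × v₂ = (0.591, 0.271, 0.226) (taken with n_z > 0).
tan δ = √(n_x²+n_y²)/n_z = 0.650/0.226, so δ = 70.9°.
The horizontal component of n points toward azimuth atan2(n_x, n_y) = 65°, the dip direction.

true dip 71°, dip direction 065°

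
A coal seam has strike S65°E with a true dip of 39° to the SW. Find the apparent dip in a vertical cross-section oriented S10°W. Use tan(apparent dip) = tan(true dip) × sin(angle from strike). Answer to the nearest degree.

38°

The strike is S65°E and the section trends S10°W; the acute angle between them is β = 75°.
tan(apparent dip) = tan 39° · sin 75° = 0.7822
apparent dip = arctan 0.7822 = 38.03°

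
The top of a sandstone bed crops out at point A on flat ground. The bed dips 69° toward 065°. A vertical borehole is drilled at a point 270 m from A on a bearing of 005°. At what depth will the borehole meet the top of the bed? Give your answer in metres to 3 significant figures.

352 m

The hole lies 60° from the dip direction, so the down-dip offset is 270 × cos 60° = 135.00 m.
Depth = down-dip offset × tan(dip) = 135.00 × tan 69° = 135.00 × 2.6051
Depth = 351.69 m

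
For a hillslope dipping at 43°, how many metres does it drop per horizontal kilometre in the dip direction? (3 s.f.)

drop per km = 1000 × tan 43° = 1000 × 0.9325

933 m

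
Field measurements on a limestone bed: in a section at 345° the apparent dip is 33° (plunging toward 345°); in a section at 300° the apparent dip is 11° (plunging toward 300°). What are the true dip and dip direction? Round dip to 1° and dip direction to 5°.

true dip 37°, dip direction 015°

Represent each trace as a vector plunging at its apparent dip toward its trend (east-north-up frame): v₁ = (-0.217, 0.810, -0.545), v₂ = (-0.850, 0.491, -0.191).
The plane normal is n = v₁ × v₂ ∝ (0.113, 0.422, 0.582).
True dip = arccos(n_z / |n|) = arccos(0.8001) = 36.9°.
Dip direction = atan2(0.113, 0.422) = 15° (azimuth of n's horizontal projection).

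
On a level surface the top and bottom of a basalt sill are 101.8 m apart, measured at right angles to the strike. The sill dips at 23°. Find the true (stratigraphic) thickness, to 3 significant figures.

39.8 m

True thickness t = w · sin(dip) = 101.8 × sin 23°
t = 101.8 × 0.3907 = 39.776 m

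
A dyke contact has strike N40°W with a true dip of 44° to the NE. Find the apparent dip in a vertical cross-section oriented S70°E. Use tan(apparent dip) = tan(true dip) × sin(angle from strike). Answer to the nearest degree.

The section lies 30° from the strike.
tan(apparent dip) = tan 44° · sin 30° = 0.4828
apparent dip = arctan 0.4828 = 25.77°

26°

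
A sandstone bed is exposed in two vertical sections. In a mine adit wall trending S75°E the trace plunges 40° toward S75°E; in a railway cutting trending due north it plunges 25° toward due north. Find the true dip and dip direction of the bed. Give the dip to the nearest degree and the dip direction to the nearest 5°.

The two traces are lines in the plane: v₁ = (sin 105°·cos 40°, cos 105°·cos 40°, −sin 40°), v₂ = (sin 0°·cos 25°, cos 0°·cos 25°, −sin 25°).
Cross product v₁ × v₂ gives the pole to the plane: n ∝ (0.666, 0.313, 0.671).
tan δ = √(n_x²+n_y²)/n_z = 0.736/0.671, so δ = 47.7°.
Dip direction = azimuth of (n_x, n_y) = atan2(0.666, 0.313) = 65°.

true dip 48°, dip direction 065°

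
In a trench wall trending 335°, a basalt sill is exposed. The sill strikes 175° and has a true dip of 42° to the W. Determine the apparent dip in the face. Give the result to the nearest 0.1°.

17.1°

Angle between strike (175°) and section (335°): β = 20°.
tan α = tan 42° × sin 20° = 0.9004 × 0.3420 = 0.3080
α = arctan(0.3080) = 17.12°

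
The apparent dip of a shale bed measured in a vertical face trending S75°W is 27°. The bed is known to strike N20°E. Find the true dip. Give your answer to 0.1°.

The section is 55° from the strike.
tan(true dip) = tan 27° / sin 55° = 0.6220
true dip = arctan 0.6220 = 31.88°

31.9°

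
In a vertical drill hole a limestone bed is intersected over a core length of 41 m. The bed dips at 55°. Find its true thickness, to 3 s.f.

True thickness t = h · cos(dip) = 41 × cos 55°
t = 41 × 0.5736 = 23.517 m

23.5 m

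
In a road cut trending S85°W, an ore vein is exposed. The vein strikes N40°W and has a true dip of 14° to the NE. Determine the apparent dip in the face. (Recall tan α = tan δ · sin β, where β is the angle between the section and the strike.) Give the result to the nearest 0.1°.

The strike is N40°W and the section trends S85°W; the acute angle between them is β = 55°.
tan α = tan 14° × sin 55° = 0.2493 × 0.8192 = 0.2042
apparent dip = arctan 0.2042 = 11.54°

11.5°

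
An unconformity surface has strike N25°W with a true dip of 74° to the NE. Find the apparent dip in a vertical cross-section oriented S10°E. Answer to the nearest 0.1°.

42.1°

Angle between strike (N25°W) and section (S10°E): β = 15°.
tan(apparent dip) = tan 74° · sin 15° = 0.9026
apparent dip = arctan 0.9026 = 42.07°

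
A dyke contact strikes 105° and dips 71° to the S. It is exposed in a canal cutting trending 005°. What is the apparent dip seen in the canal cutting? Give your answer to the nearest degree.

71°

The section lies 80° from the strike.
tan(apparent dip) = tan 71° · sin 80° = 2.8601
α = arctan(2.8601) = 70.73°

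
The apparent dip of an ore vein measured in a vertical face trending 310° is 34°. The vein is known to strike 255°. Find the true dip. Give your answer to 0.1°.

39.5°

β = acute angle between strike 255° and section 310° = 55°.
tan(true dip) = tan 34° / sin 55° = 0.8234
δ = arctan(0.8234) = 39.47°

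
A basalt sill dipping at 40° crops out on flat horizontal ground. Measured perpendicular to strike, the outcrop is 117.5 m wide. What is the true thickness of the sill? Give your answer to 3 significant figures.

75.5 m

True thickness t = w · sin(dip) = 117.5 × sin 40°
t = 117.5 × 0.6428 = 75.528 m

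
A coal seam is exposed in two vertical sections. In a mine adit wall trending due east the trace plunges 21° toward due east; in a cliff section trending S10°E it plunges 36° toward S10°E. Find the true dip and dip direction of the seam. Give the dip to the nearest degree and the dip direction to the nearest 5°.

true dip 38°, dip direction 150°

Represent each trace as a vector plunging at its apparent dip toward its trend (east-north-up frame): v₁ = (0.934, 0.000, -0.358), v₂ = (0.140, -0.797, -0.588).
The plane normal is n = v₁ × v₂ ∝ (0.286, -0.498, 0.744).
tan δ = √(n_x²+n_y²)/n_z = 0.574/0.744, so δ = 37.7°.
The horizontal component of n points toward azimuth atan2(n_x, n_y) = 150°, the dip direction.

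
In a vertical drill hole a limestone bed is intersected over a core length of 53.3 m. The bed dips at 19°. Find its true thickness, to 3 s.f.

50.4 m

True thickness t = h · cos(dip) = 53.3 × cos 19°
t = 53.3 × 0.9455 = 50.396 m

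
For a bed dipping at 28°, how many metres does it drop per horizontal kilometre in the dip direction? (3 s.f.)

drop per km = 1000 × tan 28° = 1000 × 0.5317

532 m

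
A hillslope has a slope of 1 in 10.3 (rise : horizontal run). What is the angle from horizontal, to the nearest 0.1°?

5.5°

tan θ = 1/10.3 = 0.0971
θ = arctan(0.0971) = 5.55°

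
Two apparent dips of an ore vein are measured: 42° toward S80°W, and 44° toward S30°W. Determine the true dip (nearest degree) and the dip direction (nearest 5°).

true dip 46°, dip direction 230°

Each apparent-dip line lies in the plane. As unit vectors (x east, y north, z up), v₁ plunges 42°→S80°W and v₂ plunges 44°→S30°W.
The plane normal is n = v₁ × v₂ ∝ (-0.327, -0.268, 0.410).
True dip = arccos(n_z / |n|) = arccos(0.6957) = 45.9°.
The horizontal component of n points toward azimuth atan2(n_x, n_y) = 231°, the dip direction.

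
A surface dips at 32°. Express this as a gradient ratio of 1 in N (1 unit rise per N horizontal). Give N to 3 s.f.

1 in 1.60

1 : N means tan θ = 1/N, so N = 1/tan 32° = 1/0.6249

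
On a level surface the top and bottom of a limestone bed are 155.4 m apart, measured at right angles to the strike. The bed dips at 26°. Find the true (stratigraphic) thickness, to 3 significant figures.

68.1 m

True thickness t = w · sin(dip) = 155.4 × sin 26°
t = 155.4 × 0.4384 = 68.123 m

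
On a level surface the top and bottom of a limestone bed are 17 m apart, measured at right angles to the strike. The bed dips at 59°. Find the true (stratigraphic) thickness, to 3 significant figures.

True thickness t = w · sin(dip) = 17 × sin 59°
t = 17 × 0.8572 = 14.572 m

14.6 m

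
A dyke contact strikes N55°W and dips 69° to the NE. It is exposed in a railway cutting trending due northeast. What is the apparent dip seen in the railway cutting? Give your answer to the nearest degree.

The strike is N55°W and the section trends due northeast; the acute angle between them is β = 80°.
tan(apparent dip) = tan 69° · sin 80° = 2.5655
apparent dip = arctan 2.5655 = 68.70°

69°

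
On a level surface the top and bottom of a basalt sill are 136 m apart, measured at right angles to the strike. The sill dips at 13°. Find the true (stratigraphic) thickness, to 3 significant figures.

True thickness t = w · sin(dip) = 136 × sin 13°
t = 136 × 0.2250 = 30.593 m

30.6 m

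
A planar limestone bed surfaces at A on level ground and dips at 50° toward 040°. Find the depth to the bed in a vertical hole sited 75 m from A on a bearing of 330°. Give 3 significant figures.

The hole lies 70° from the dip direction, so the down-dip offset is 75 × cos 70° = 25.65 m.
Depth = down-dip offset × tan(dip) = 25.65 × tan 50° = 25.65 × 1.1918
Depth = 30.57 m

30.6 m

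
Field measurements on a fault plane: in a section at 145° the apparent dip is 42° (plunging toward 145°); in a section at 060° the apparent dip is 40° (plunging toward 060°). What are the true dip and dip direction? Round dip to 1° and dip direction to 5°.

true dip 50°, dip direction 105°

Represent each trace as a vector plunging at its apparent dip toward its trend (east-north-up frame): v₁ = (0.426, -0.609, -0.669), v₂ = (0.663, 0.383, -0.643).
n = v₁ × v₂ = (0.648, -0.170, 0.567) (taken with n_z > 0).
Dip δ = arctan(|n_h|/n_z) = arctan(0.670/0.567) = 49.7°.
Dip direction = azimuth of (n_x, n_y) = atan2(0.648, -0.170) = 105°.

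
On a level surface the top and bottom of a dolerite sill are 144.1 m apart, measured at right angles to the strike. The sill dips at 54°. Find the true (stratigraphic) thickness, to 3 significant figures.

117 m

True thickness t = w · sin(dip) = 144.1 × sin 54°
t = 144.1 × 0.8090 = 116.579 m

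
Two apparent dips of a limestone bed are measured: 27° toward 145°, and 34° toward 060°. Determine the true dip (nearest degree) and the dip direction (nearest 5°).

Represent each trace as a vector plunging at its apparent dip toward its trend (east-north-up frame): v₁ = (0.511, -0.730, -0.454), v₂ = (0.718, 0.415, -0.559).
n = v₁ × v₂ = (0.596, -0.040, 0.736) (taken with n_z > 0).
True dip = arccos(n_z / |n|) = arccos(0.7762) = 39.1°.
Dip direction = atan2(0.596, -0.040) = 94° (azimuth of n's horizontal projection).

true dip 39°, dip direction 095°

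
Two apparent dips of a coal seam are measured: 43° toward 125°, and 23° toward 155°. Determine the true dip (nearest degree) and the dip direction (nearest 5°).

true dip 50°, dip direction 085°

Represent each trace as a vector plunging at its apparent dip toward its trend (east-north-up frame): v₁ = (0.599, -0.419, -0.682), v₂ = (0.389, -0.834, -0.391).
The plane normal is n = v₁ × v₂ ∝ (0.405, 0.031, 0.337).
True dip = arccos(n_z / |n|) = arccos(0.6380) = 50.4°.
Dip direction = azimuth of (n_x, n_y) = atan2(0.405, 0.031) = 86°.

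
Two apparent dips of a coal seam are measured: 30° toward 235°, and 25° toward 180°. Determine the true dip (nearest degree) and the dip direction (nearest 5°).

Each apparent-dip line lies in the plane. As unit vectors (x east, y north, z up), v₁ plunges 30°→235° and v₂ plunges 25°→180°.
Cross product v₁ × v₂ gives the pole to the plane: n ∝ (-0.243, -0.300, 0.643).
True dip = arccos(n_z / |n|) = arccos(0.8573) = 31.0°.
The horizontal component of n points toward azimuth atan2(n_x, n_y) = 219°, the dip direction.

true dip 31°, dip direction 220°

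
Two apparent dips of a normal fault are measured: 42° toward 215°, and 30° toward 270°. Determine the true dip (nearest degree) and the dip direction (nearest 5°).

true dip 42°, dip direction 220°

The two traces are lines in the plane: v₁ = (sin 215°·cos 42°, cos 215°·cos 42°, −sin 42°), v₂ = (sin 270°·cos 30°, cos 270°·cos 30°, −sin 30°).
n = v₁ × v₂ = (-0.304, -0.366, 0.527) (taken with n_z > 0).
True dip = arccos(n_z / |n|) = arccos(0.7420) = 42.1°.
Dip direction = atan2(-0.304, -0.366) = 220° (azimuth of n's horizontal projection).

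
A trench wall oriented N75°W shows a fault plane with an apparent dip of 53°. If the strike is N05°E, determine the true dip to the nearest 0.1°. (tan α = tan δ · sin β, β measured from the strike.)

The section is 80° from the strike.
tan(true dip) = tan 53° / sin 80° = 1.3475
true dip = arctan 1.3475 = 53.42°

53.4°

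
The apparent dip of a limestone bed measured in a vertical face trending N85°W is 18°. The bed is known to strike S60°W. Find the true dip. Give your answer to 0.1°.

The section is 35° from the strike.
tan δ = tan α / sin β = tan 18° / sin 35° = 0.3249 / 0.5736 = 0.5665
δ = arctan(0.5665) = 29.53°

29.5°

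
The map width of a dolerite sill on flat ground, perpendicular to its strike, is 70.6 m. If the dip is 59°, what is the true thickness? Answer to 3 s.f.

60.5 m

True thickness t = w · sin(dip) = 70.6 × sin 59°
t = 70.6 × 0.8572 = 60.516 m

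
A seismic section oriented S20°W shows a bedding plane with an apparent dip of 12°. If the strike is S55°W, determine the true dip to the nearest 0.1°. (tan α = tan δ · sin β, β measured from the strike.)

The section is 35° from the strike.
tan δ = tan α / sin β = tan 12° / sin 35° = 0.2126 / 0.5736 = 0.3706
true dip = arctan 0.3706 = 20.33°

20.3°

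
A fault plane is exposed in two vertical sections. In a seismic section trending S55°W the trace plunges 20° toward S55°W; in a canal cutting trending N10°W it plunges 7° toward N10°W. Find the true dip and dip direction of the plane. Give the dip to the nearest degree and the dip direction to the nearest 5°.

Each apparent-dip line lies in the plane. As unit vectors (x east, y north, z up), v₁ plunges 20°→S55°W and v₂ plunges 7°→N10°W.
n = v₁ × v₂ = (-0.400, 0.035, 0.845) (taken with n_z > 0).
tan δ = √(n_x²+n_y²)/n_z = 0.402/0.845, so δ = 25.4°.
Dip direction = azimuth of (n_x, n_y) = atan2(-0.400, 0.035) = 275°.

true dip 25°, dip direction 275°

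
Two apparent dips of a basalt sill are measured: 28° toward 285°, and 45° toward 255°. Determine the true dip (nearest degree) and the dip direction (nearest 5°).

Each apparent-dip line lies in the plane. As unit vectors (x east, y north, z up), v₁ plunges 28°→285° and v₂ plunges 45°→255°.
n = v₁ × v₂ = (-0.248, -0.282, 0.312) (taken with n_z > 0).
tan δ = √(n_x²+n_y²)/n_z = 0.376/0.312, so δ = 50.3°.
Dip direction = atan2(-0.248, -0.282) = 221° (azimuth of n's horizontal projection).

true dip 50°, dip direction 220°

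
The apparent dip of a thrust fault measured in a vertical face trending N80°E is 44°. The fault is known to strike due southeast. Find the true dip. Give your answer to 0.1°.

49.7°

β = acute angle between strike due southeast and section N80°E = 55°.
tan(true dip) = tan 44° / sin 55° = 1.1789
true dip = arctan 1.1789 = 49.69°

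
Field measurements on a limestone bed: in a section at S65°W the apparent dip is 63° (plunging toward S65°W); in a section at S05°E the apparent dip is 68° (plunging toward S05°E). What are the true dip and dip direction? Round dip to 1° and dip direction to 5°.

true dip 70°, dip direction 200°

The two traces are lines in the plane: v₁ = (sin 245°·cos 63°, cos 245°·cos 63°, −sin 63°), v₂ = (sin 175°·cos 68°, cos 175°·cos 68°, −sin 68°).
Cross product v₁ × v₂ gives the pole to the plane: n ∝ (-0.155, -0.411, 0.160).
True dip = arccos(n_z / |n|) = arccos(0.3423) = 70.0°.
Dip direction = atan2(-0.155, -0.411) = 201° (azimuth of n's horizontal projection).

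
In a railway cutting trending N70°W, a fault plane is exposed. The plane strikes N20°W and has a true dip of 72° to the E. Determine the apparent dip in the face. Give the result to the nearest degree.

67°

Angle between strike (N20°W) and section (N70°W): β = 50°.
tan(apparent dip) = tan 72° · sin 50° = 2.3576
apparent dip = arctan 2.3576 = 67.02°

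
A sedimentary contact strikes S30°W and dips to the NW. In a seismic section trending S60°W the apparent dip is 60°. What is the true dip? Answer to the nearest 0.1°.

β = acute angle between strike S30°W and section S60°W = 30°.
tan(true dip) = tan 60° / sin 30° = 3.4641
true dip = arctan 3.4641 = 73.90°

73.9°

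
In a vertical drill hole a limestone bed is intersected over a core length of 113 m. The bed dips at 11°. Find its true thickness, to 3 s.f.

111 m

True thickness t = h · cos(dip) = 113 × cos 11°
t = 113 × 0.9816 = 110.924 m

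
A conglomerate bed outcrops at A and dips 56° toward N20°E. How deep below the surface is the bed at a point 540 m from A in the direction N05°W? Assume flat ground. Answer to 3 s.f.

The hole lies 25° from the dip direction, so the down-dip offset is 540 × cos 25° = 489.41 m.
Depth = down-dip offset × tan(dip) = 489.41 × tan 56° = 489.41 × 1.4826
Depth = 725.57 m

726 m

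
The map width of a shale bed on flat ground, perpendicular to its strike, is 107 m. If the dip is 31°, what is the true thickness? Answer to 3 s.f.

55.1 m

True thickness t = w · sin(dip) = 107 × sin 31°
t = 107 × 0.5150 = 55.109 m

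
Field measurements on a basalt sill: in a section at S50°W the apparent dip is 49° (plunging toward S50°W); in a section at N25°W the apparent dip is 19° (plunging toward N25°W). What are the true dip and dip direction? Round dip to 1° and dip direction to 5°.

true dip 53°, dip direction 260°

The two traces are lines in the plane: v₁ = (sin 230°·cos 49°, cos 230°·cos 49°, −sin 49°), v₂ = (sin 335°·cos 19°, cos 335°·cos 19°, −sin 19°).
n = v₁ × v₂ = (-0.784, -0.138, 0.599) (taken with n_z > 0).
Dip δ = arctan(|n_h|/n_z) = arctan(0.796/0.599) = 53.0°.
The horizontal component of n points toward azimuth atan2(n_x, n_y) = 260°, the dip direction.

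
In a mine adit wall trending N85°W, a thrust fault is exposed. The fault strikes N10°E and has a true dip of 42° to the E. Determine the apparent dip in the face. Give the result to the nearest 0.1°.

41.9°

The strike is N10°E and the section trends N85°W; the acute angle between them is β = 85°.
tan α = tan 42° × sin 85° = 0.9004 × 0.9962 = 0.8970
α = arctan(0.8970) = 41.89°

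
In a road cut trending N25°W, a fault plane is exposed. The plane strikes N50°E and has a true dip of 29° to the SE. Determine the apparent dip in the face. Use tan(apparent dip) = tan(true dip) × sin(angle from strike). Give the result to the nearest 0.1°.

28.2°

The strike is N50°E and the section trends N25°W; the acute angle between them is β = 75°.
tan α = tan 29° × sin 75° = 0.5543 × 0.9659 = 0.5354
α = arctan(0.5354) = 28.17°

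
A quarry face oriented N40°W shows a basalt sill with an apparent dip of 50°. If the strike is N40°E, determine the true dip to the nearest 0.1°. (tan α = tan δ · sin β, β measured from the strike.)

50.4°

β = acute angle between strike N40°E and section N40°W = 80°.
tan(true dip) = tan 50° / sin 80° = 1.2101
δ = arctan(1.2101) = 50.43°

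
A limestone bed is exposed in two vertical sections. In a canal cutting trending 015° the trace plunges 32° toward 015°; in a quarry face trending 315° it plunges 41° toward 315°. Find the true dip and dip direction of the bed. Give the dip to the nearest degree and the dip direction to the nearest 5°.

The two traces are lines in the plane: v₁ = (sin 15°·cos 32°, cos 15°·cos 32°, −sin 32°), v₂ = (sin 315°·cos 41°, cos 315°·cos 41°, −sin 41°).
Cross product v₁ × v₂ gives the pole to the plane: n ∝ (-0.255, 0.427, 0.554).
Dip δ = arctan(|n_h|/n_z) = arctan(0.497/0.554) = 41.9°.
The horizontal component of n points toward azimuth atan2(n_x, n_y) = 329°, the dip direction.

true dip 42°, dip direction 330°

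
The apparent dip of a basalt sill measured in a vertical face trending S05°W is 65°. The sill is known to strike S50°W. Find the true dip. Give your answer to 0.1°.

The section is 45° from the strike.
tan δ = tan α / sin β = tan 65° / sin 45° = 2.1445 / 0.7071 = 3.0328
δ = arctan(3.0328) = 71.75°

71.8°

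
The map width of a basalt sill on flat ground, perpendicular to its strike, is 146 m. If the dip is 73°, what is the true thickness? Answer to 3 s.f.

140 m

True thickness t = w · sin(dip) = 146 × sin 73°
t = 146 × 0.9563 = 139.620 m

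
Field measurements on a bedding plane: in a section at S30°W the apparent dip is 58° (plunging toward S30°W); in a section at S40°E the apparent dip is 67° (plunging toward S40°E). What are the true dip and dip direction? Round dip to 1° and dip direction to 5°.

true dip 68°, dip direction 160°

The two traces are lines in the plane: v₁ = (sin 210°·cos 58°, cos 210°·cos 58°, −sin 58°), v₂ = (sin 140°·cos 67°, cos 140°·cos 67°, −sin 67°).
The plane normal is n = v₁ × v₂ ∝ (0.169, -0.457, 0.195).
tan δ = √(n_x²+n_y²)/n_z = 0.487/0.195, so δ = 68.2°.
Dip direction = atan2(0.169, -0.457) = 160° (azimuth of n's horizontal projection).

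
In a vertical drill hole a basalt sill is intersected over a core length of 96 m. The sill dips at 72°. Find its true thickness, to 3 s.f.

29.7 m

True thickness t = h · cos(dip) = 96 × cos 72°
t = 96 × 0.3090 = 29.666 m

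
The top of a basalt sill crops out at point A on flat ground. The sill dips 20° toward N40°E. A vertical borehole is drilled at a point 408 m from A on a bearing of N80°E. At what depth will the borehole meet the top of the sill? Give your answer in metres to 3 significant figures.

114 m

The hole lies 40° from the dip direction, so the down-dip offset is 408 × cos 40° = 312.55 m.
Depth = down-dip offset × tan(dip) = 312.55 × tan 20° = 312.55 × 0.3640
Depth = 113.76 m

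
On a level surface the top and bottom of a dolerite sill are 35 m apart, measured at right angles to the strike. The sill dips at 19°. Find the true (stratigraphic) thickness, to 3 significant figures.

11.4 m

True thickness t = w · sin(dip) = 35 × sin 19°
t = 35 × 0.3256 = 11.395 m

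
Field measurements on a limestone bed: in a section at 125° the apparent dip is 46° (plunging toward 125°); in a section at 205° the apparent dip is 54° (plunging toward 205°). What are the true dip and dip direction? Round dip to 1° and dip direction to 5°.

Each apparent-dip line lies in the plane. As unit vectors (x east, y north, z up), v₁ plunges 46°→125° and v₂ plunges 54°→205°.
Cross product v₁ × v₂ gives the pole to the plane: n ∝ (0.061, -0.639, 0.402).
True dip = arccos(n_z / |n|) = arccos(0.5308) = 57.9°.
Dip direction = atan2(0.061, -0.639) = 175° (azimuth of n's horizontal projection).

true dip 58°, dip direction 175°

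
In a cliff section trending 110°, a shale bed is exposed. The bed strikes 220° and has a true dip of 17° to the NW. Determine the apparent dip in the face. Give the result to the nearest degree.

The section lies 70° from the strike.
tan(apparent dip) = tan 17° · sin 70° = 0.2873
α = arctan(0.2873) = 16.03°

16°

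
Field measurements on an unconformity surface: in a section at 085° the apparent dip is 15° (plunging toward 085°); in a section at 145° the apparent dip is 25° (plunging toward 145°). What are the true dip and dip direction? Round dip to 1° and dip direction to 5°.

true dip 25°, dip direction 140°

The two traces are lines in the plane: v₁ = (sin 85°·cos 15°, cos 85°·cos 15°, −sin 15°), v₂ = (sin 145°·cos 25°, cos 145°·cos 25°, −sin 25°).
The plane normal is n = v₁ × v₂ ∝ (0.228, -0.272, 0.758).
True dip = arccos(n_z / |n|) = arccos(0.9057) = 25.1°.
The horizontal component of n points toward azimuth atan2(n_x, n_y) = 140°, the dip direction.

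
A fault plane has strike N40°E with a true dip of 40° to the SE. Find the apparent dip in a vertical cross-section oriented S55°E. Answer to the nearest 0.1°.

The strike is N40°E and the section trends S55°E; the acute angle between them is β = 85°.
tan α = tan 40° × sin 85° = 0.8391 × 0.9962 = 0.8359
apparent dip = arctan 0.8359 = 39.89°

39.9°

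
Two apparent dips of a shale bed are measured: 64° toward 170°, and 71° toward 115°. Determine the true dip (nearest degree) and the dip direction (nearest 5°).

Represent each trace as a vector plunging at its apparent dip toward its trend (east-north-up frame): v₁ = (0.076, -0.432, -0.899), v₂ = (0.295, -0.138, -0.946).
The plane normal is n = v₁ × v₂ ∝ (0.285, -0.193, 0.117).
Dip δ = arctan(|n_h|/n_z) = arctan(0.344/0.117) = 71.2°.
Dip direction = atan2(0.285, -0.193) = 124° (azimuth of n's horizontal projection).

true dip 71°, dip direction 125°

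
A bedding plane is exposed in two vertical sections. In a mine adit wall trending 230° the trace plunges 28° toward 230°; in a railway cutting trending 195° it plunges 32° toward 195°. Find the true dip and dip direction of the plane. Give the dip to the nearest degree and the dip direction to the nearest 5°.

Represent each trace as a vector plunging at its apparent dip toward its trend (east-north-up frame): v₁ = (-0.676, -0.568, -0.469), v₂ = (-0.219, -0.819, -0.530).
Cross product v₁ × v₂ gives the pole to the plane: n ∝ (-0.084, -0.255, 0.429).
True dip = arccos(n_z / |n|) = arccos(0.8477) = 32.0°.
Dip direction = azimuth of (n_x, n_y) = atan2(-0.084, -0.255) = 198°.

true dip 32°, dip direction 200°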